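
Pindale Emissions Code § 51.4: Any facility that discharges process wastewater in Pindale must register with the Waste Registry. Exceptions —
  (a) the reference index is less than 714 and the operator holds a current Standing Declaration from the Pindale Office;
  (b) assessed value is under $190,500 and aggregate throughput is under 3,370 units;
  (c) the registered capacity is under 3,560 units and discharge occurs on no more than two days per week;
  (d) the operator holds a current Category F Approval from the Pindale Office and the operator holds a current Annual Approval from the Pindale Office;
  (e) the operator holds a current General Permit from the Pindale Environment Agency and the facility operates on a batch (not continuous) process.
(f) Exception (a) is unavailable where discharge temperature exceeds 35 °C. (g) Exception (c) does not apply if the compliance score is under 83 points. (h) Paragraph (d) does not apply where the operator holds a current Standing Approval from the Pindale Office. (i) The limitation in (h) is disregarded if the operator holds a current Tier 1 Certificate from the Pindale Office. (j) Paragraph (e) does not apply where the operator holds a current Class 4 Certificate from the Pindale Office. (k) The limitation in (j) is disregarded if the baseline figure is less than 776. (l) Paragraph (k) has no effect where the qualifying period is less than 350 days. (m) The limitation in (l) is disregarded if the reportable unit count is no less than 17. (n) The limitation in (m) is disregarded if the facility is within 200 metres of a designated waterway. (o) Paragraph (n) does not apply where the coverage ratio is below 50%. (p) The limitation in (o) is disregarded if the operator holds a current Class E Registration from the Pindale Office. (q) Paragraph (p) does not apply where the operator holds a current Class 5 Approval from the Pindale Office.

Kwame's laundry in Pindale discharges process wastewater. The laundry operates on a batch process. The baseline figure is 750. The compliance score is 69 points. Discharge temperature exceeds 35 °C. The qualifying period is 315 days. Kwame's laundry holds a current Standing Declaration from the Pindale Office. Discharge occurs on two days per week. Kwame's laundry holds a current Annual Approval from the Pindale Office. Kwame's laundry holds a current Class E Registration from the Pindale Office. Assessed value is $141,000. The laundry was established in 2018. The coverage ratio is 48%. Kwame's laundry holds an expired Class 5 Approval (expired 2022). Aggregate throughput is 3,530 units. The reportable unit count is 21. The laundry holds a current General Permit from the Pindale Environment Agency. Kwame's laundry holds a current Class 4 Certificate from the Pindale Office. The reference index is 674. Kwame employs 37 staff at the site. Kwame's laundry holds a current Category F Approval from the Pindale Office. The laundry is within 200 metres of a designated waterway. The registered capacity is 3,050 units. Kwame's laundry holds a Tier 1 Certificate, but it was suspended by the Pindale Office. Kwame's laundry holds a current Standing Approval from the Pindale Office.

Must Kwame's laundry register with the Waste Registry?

Exception (a)'s conditions are all satisfied: the reference index is 674, less than the 714 limit; a current Standing Declaration is held. However, paragraph (f) must be considered: (f) operates against (a): discharge temperature exceeds 35 °C. (a) is therefore removed.
Exception (b) requires that aggregate throughput is under 3,370 units; but aggregate throughput is 3,530 units, not under 3,370 units, so (b) is unavailable.
Exception (c)'s conditions are all satisfied: the registered capacity is 3,050 units, under the 3,560 units limit; discharge occurs on no more than two days per week. But applying paragraph (g): (g) is triggered — the compliance score is 69 points, under the 83 points limit. So (c) is unavailable.
All of (d)'s requirements are met (a current Category F Approval is held; a current Annual Approval is held). But: (h) is engaged — a current Standing Approval is held. (i), which would lift (h), does not operate here — the Tier 1 Certificate is not current. (d) is therefore removed.
All of (e)'s requirements are met (a current General Permit is held; the facility operates on a batch process). But applying paragraphs (j)–(q): (j) operates against (e): a current Class 4 Certificate is held. (k) is triggered (the baseline figure is 750, less than the 776 limit), but is set aside by (l): (l) is engaged — the qualifying period is 315 days, less than the 350 days limit. (m) would limit (l) — the reportable unit count is 21, meeting the 17 threshold — but (n) sets (m) aside: (n) operates — the laundry is within 200 m of a designated waterway. (o) would limit (n) — the coverage ratio is 48%, below the 50% limit — but (p) sets (o) aside: (p) applies — a current Class E Registration is held. (q), which would lift (p), is inapplicable — no current Class 5 Approval is held. Exception (e) does not apply.
None of the exceptions is available; § 51.4 applies in full.

Yes — Kwame's laundry must register with the Waste Registry.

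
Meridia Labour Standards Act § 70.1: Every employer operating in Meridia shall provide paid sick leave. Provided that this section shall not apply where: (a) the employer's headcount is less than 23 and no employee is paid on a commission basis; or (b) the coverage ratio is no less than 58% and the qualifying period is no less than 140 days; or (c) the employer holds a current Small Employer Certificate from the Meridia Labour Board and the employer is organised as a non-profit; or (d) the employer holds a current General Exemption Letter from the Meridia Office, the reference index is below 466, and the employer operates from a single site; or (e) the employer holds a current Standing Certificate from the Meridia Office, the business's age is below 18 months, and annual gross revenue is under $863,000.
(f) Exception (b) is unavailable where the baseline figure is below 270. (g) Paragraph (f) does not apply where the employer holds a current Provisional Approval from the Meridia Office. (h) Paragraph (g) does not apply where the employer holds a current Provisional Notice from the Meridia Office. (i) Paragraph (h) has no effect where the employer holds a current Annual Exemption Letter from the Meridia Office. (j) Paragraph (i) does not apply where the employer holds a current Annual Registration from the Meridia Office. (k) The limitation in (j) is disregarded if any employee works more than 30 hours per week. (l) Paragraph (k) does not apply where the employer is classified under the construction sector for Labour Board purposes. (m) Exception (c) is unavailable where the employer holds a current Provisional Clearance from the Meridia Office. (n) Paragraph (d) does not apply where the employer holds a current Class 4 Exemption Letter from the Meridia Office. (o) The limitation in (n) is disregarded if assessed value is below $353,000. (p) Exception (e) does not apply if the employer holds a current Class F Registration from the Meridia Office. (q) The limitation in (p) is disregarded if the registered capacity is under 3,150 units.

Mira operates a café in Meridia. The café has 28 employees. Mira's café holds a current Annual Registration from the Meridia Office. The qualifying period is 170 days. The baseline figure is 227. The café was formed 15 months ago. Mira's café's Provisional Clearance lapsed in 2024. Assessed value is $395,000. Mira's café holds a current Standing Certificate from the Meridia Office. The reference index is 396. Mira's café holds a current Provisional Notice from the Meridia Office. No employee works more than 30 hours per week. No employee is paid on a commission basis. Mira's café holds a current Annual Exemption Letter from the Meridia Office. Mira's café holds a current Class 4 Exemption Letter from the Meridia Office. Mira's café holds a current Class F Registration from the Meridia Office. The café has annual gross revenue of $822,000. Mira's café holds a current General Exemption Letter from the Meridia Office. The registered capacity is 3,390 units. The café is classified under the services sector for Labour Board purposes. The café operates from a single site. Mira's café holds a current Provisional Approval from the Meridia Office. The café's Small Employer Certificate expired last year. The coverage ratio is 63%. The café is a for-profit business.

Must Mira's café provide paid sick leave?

Yes — Mira's café must provide paid sick leave.

Exception (a) does not apply: the employer's headcount is 28, not less than 23.
All of (b)'s requirements are met (the coverage ratio is 63%, meeting the 58% threshold; the qualifying period is 170 days, meeting the 140 days threshold). However, paragraphs (f)–(l) must be considered: (f) operates against (b): the baseline figure is 227, below the 270 limit. (g) is triggered (a current Provisional Approval is held), but yields to (h): (h) operates against (g): a current Provisional Notice is held. (i) would limit (h) — a current Annual Exemption Letter is held — but (j) sets (i) aside: (j) operates against (i): a current Annual Registration is held. (k) is not engaged (no employee exceeds 30 hours/week), so (j) stands. So (b) is unavailable.
Exception (c) requires that the employer holds a current Small Employer Certificate from the Meridia Labour Board; but the Small Employer Certificate has expired, so (c) is unavailable.
Exception (d): a current General Exemption Letter is held; the reference index is 396, below the 466 limit; the employer operates from a single site — every condition holds. But applying paragraphs (n)–(o): (n) operates — a current Class 4 Exemption Letter is held. (o), which would lift (n), does not operate here — assessed value is $395,000, not below $353,000. (d) is therefore removed.
All of (e)'s requirements are met (a current Standing Certificate is held; the business's age is 15 months, below the 18 months limit; annual gross revenue is $822,000, under the $863,000 limit). However, paragraphs (p)–(q) must be considered: (p) is triggered — a current Class F Registration is held. (q) does not operate here (the registered capacity is 3,390 units, not under 3,150 units), so (p) stands. (e) is therefore removed.
None of the exceptions is available; § 70.1 applies in full.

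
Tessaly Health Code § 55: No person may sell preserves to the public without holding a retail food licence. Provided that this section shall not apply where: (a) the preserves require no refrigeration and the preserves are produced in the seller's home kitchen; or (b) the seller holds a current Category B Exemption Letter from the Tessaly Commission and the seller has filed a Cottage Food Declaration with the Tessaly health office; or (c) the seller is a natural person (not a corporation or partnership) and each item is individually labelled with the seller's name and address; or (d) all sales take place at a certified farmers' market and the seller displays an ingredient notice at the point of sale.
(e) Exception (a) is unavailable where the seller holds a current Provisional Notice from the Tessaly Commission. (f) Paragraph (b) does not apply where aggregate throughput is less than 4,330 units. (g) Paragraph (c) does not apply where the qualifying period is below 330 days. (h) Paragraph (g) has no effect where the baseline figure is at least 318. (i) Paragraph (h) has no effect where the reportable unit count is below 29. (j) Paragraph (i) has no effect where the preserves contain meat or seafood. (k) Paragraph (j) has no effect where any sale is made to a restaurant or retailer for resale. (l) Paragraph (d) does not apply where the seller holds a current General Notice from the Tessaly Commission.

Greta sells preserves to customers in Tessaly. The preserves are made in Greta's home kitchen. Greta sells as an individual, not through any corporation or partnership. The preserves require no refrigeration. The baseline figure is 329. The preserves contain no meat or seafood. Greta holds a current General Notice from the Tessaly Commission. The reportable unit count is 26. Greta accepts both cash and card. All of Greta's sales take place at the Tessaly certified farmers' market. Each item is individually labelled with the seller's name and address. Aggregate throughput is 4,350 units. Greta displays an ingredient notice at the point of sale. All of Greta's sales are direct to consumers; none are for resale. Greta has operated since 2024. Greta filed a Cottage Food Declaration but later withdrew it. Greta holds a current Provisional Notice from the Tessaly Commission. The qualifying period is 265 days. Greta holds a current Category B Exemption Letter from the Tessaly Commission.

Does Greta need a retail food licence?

Yes — Greta must hold a retail food licence.

Exception (a) is satisfied on its face — the preserves are shelf-stable; the preserves are home-kitchen produced. Turning to paragraph (e): (e) operates against (a): a current Provisional Notice is held. (a) is therefore removed.
Exception (b) requires that the seller has filed a Cottage Food Declaration with the Tessaly health office; but the Cottage Food Declaration was withdrawn, so (b) is unavailable.
Exception (c) is satisfied on its face — the seller is a natural person; items are individually labelled. But applying paragraphs (g)–(k): (g) is triggered — the qualifying period is 265 days, below the 330 days limit. (h) would limit (g) — the baseline figure is 329, meeting the 318 threshold — but (i) sets (h) aside: (i) operates against (h): the reportable unit count is 26, below the 29 limit. (j) is not engaged (the preserves contain no meat or seafood), so (i) stands. So (c) is unavailable.
Exception (d)'s conditions are all satisfied: all sales are at a certified farmers' market; an ingredient notice is displayed. But applying paragraph (l): (l) is triggered — a current General Notice is held. Exception (d) does not apply.
Every exception is unavailable, so the rule governs.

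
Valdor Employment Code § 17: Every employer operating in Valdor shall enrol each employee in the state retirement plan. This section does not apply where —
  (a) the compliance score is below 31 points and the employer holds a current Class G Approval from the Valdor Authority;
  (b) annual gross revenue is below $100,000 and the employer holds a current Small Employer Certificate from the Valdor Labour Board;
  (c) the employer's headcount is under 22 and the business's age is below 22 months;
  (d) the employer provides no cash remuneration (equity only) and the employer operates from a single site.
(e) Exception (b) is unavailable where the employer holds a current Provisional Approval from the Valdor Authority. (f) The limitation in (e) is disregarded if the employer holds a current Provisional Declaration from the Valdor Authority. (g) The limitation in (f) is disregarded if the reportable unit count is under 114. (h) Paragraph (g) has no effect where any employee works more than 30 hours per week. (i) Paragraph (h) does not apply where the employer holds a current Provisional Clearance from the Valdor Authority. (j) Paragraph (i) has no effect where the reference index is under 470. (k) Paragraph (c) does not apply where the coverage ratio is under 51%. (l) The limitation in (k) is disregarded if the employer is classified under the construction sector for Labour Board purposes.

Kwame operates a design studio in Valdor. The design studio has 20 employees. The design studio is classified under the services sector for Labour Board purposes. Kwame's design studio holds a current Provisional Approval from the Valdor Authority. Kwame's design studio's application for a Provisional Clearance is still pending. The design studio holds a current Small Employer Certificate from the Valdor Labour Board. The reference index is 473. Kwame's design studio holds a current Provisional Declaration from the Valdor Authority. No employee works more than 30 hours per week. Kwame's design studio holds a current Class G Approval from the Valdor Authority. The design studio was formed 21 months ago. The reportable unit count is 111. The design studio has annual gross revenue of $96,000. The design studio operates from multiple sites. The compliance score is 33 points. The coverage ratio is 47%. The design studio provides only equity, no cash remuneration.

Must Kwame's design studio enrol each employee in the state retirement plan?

Exception (a) fails — the compliance score is 33 points, not below 31 points.
All of (b)'s requirements are met (annual gross revenue is $96,000, below the $100,000 limit; a current Small Employer Certificate is held). However, paragraphs (e)–(j) must be considered: (e) is triggered — a current Provisional Approval is held. (f) would limit (e) — a current Provisional Declaration is held — but (g) sets (f) aside: (g) operates — the reportable unit count is 111, under the 114 limit. (h) is inapplicable (no employee exceeds 30 hours/week), so (g) stands. Exception (b) does not apply.
All of (c)'s requirements are met (the employer's headcount is 20, under the 22 limit; the business's age is 21 months, below the 22 months limit). Turning to paragraphs (k)–(l): (k) is engaged — the coverage ratio is 47%, under the 51% limit. (l), which would lift (k), does not operate here — the design studio is classified under the services sector. Exception (c) does not apply.
Exception (d) requires that the employer operates from a single site; but the employer operates from multiple sites, so (d) is unavailable.
Every exception is unavailable, so the rule governs.

Yes — Kwame's design studio must enrol each employee in the state retirement plan.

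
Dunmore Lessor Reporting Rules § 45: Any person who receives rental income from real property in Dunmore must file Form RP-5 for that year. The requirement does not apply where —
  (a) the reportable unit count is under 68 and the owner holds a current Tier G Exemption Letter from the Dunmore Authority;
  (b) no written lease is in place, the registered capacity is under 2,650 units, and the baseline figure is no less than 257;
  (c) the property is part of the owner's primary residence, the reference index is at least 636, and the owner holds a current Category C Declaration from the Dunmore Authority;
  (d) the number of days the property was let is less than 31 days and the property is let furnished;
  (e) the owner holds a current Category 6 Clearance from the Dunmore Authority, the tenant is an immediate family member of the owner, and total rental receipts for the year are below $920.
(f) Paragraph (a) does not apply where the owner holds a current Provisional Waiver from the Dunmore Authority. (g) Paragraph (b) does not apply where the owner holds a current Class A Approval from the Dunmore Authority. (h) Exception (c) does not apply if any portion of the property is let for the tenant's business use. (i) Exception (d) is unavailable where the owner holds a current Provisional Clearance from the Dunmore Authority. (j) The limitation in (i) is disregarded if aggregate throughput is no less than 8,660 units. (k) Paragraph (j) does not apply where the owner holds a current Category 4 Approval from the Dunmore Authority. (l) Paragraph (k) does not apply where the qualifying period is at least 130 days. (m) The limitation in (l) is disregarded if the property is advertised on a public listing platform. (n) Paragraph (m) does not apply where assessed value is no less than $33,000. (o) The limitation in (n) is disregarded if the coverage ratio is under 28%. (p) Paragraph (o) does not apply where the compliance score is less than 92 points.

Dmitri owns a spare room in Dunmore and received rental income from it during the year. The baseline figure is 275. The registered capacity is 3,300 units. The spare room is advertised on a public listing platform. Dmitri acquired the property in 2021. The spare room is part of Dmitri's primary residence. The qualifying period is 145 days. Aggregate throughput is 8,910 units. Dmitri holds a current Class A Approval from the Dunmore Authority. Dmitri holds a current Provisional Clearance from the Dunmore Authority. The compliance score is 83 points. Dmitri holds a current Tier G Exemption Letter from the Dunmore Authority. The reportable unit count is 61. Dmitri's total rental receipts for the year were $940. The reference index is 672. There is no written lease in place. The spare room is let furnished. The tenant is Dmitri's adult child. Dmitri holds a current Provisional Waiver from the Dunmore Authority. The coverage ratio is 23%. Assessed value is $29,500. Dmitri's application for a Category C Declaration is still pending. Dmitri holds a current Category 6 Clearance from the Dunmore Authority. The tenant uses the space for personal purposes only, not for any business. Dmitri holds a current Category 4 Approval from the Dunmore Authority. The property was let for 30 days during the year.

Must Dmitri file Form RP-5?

Exception (a) is satisfied on its face — the reportable unit count is 61, under the 68 limit; a current Tier G Exemption Letter is held. Turning to paragraph (f): (f) operates against (a): a current Provisional Waiver is held. So (a) is unavailable.
Exception (b) requires that the registered capacity is under 2,650 units; but the registered capacity is 3,300 units, not under 2,650 units, so (b) is unavailable.
Exception (c) requires that the owner holds a current Category C Declaration from the Dunmore Authority; but no current Category C Declaration is held, so (c) is unavailable.
Exception (d) is satisfied on its face — the number of days the property was let is 30 days, less than the 31 days limit; the property is let furnished. But applying paragraphs (i)–(p): (i) operates against (d): a current Provisional Clearance is held. (j) would limit (i) — aggregate throughput is 8,910 units, meeting the 8,660 units threshold — but (k) sets (j) aside: (k) is triggered — a current Category 4 Approval is held. (l) would limit (k) — the qualifying period is 145 days, meeting the 130 days threshold — but (m) sets (l) aside: (m) operates against (l): the property is publicly advertised. (n), which would lift (m), is not triggered — assessed value is $29,500, short of $33,000. Exception (d) does not apply.
Exception (e) fails — total rental receipts for the year are $940, not below $920.
Every exception is unavailable, so the rule governs.

Yes — Dmitri must file Form RP-5.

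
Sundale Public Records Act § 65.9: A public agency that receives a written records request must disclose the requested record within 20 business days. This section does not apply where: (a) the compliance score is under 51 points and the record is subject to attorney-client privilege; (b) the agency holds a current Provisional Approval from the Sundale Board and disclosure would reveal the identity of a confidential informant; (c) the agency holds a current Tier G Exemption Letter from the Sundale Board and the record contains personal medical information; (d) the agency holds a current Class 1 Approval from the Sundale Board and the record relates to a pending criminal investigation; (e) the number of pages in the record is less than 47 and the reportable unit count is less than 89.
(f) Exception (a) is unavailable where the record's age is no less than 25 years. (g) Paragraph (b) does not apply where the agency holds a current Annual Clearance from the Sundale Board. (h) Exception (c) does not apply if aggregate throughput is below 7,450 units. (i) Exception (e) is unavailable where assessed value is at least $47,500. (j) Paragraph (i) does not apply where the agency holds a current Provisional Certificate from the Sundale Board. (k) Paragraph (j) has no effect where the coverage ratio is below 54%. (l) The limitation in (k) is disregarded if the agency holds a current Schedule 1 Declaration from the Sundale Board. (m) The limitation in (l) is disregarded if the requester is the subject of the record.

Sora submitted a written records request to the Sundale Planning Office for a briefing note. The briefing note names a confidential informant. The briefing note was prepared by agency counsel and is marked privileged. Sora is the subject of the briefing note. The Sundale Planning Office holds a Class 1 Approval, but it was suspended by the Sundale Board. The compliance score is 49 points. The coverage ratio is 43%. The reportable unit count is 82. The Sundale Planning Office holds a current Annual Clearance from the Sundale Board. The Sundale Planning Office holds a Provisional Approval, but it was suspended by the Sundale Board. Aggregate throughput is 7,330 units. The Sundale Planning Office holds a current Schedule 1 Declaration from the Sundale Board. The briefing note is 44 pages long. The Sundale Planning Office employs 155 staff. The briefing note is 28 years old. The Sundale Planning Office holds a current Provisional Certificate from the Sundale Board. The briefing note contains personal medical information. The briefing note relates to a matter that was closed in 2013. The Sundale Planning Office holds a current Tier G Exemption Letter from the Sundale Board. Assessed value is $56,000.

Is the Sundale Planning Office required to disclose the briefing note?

Exception (a)'s conditions are all satisfied: the compliance score is 49 points, under the 51 points limit; the briefing note is privileged. But applying paragraph (f): (f) is triggered — the record's age is 28 years, meeting the 25 years threshold. So (a) is unavailable.
Exception (b) fails — there is no Provisional Approval in force.
All of (c)'s requirements are met (a current Tier G Exemption Letter is held; the briefing note contains personal medical information). However, paragraph (h) must be considered: (h) applies — aggregate throughput is 7,330 units, below the 7,450 units limit. Exception (c) does not apply.
Exception (d) requires that the agency holds a current Class 1 Approval from the Sundale Board; but there is no Class 1 Approval in force, so (d) is unavailable.
Exception (e): the number of pages in the record is 44, less than the 47 limit; the reportable unit count is 82, less than the 89 limit — every condition holds. However, paragraphs (i)–(m) must be considered: (i) operates against (e): assessed value is $56,000, meeting the $47,500 threshold. (j) operates (a current Provisional Certificate is held), but yields to (k): (k) is engaged — the coverage ratio is 43%, below the 54% limit. (l) is engaged (a current Schedule 1 Declaration is held), but is overridden by (m): (m) applies — Sora is the subject of the briefing note. (e) is therefore removed.
No exception displaces § 65.9.

Yes — the Sundale Planning Office must disclose the briefing note.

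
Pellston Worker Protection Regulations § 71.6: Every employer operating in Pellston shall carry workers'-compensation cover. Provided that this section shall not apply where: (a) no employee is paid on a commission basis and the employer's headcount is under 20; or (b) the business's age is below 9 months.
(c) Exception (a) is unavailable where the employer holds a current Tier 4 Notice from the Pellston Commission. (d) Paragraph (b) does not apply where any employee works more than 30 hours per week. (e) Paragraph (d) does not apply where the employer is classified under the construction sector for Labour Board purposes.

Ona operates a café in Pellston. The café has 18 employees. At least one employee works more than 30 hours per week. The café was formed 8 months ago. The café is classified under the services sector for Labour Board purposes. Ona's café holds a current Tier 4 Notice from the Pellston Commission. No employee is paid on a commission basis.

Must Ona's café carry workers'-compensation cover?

Yes — Ona's café must carry workers'-compensation cover.

Exception (a)'s conditions are all satisfied: no employee is paid on commission; the employer's headcount is 18, under the 20 limit. But applying paragraph (c): (c) operates against (a): a current Tier 4 Notice is held. So (a) is unavailable.
All of (b)'s requirements are met (the business's age is 8 months, below the 9 months limit). But: (d) is triggered — at least one employee exceeds 30 hours/week. (e), which would lift (d), does not operate here — the café is classified under the services sector. (b) is therefore removed.
None of the exceptions is available; § 71.6 applies in full.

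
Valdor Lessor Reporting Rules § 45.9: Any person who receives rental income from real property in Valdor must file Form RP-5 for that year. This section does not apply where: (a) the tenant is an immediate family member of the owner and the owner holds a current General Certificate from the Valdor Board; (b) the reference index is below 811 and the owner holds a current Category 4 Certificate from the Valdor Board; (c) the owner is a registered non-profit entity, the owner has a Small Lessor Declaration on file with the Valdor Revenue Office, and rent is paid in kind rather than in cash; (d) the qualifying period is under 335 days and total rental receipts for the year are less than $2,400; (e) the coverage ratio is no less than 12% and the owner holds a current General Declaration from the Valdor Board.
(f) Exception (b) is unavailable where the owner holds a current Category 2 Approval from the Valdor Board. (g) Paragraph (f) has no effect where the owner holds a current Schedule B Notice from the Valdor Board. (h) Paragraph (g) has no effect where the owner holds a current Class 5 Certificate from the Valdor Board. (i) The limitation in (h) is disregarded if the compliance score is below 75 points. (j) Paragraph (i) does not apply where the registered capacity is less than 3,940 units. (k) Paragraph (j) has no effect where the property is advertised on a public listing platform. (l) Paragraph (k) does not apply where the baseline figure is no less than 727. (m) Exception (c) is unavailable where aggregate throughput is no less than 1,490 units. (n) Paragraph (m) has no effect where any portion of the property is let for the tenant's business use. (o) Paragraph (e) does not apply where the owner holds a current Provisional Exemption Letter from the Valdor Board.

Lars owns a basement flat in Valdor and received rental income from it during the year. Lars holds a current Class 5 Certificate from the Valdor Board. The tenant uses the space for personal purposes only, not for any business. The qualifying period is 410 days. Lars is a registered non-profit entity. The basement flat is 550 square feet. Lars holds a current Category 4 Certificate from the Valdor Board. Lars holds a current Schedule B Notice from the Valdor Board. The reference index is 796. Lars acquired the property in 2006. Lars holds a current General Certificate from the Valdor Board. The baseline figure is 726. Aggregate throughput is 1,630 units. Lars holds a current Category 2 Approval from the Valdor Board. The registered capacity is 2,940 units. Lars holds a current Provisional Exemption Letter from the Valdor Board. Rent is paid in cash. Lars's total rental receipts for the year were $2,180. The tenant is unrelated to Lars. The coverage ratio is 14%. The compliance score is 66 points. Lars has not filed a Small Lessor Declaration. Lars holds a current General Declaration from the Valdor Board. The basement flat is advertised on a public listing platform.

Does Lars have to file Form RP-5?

No — exception (b) applies; Lars is not required to file Form RP-5.

Exception (a) fails — the tenant is unrelated to the owner.
All of (b)'s requirements are met (the reference index is 796, below the 811 limit; a current Category 4 Certificate is held). As to paragraphs (f)–(l): (f) is engaged (a current Category 2 Approval is held), but is displaced by (g): (g) operates against (f): a current Schedule B Notice is held. (h) would limit (g) — a current Class 5 Certificate is held — but (i) sets (h) aside: (i) operates against (h): the compliance score is 66 points, below the 75 points limit. (j) is engaged (the registered capacity is 2,940 units, less than the 3,940 units limit), but yields to (k): (k) operates against (j): the property is publicly advertised. (l), which would lift (k), is not engaged — the baseline figure is 726, short of 727. (b) remains available.
Exception (c) fails — no Small Lessor Declaration is on file.
Exception (d) requires that the qualifying period is under 335 days; but the qualifying period is 410 days, not under 335 days, so (d) is unavailable.
All of (e)'s requirements are met (the coverage ratio is 14%, meeting the 12% threshold; a current General Declaration is held). But applying paragraph (o): (o) is triggered — a current Provisional Exemption Letter is held. So (e) is unavailable.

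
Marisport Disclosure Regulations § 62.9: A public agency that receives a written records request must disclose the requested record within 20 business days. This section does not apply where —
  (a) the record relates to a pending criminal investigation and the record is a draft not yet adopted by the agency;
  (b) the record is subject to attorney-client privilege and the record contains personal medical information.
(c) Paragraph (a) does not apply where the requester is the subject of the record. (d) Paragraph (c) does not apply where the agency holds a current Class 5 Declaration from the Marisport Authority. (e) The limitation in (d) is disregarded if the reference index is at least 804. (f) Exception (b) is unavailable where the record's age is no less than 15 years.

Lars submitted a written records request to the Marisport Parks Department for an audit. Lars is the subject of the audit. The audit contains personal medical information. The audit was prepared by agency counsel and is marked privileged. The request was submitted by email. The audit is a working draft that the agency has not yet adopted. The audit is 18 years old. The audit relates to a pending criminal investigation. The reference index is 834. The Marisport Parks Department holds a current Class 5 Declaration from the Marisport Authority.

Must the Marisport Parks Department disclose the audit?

Yes — the Marisport Parks Department must disclose the audit.

Exception (a)'s conditions are all satisfied: the audit relates to a pending investigation; the audit is an unadopted draft. However, paragraphs (c)–(e) must be considered: (c) operates against (a): Lars is the subject of the audit. (d) operates (a current Class 5 Declaration is held), but yields to (e): (e) operates against (d): the reference index is 834, meeting the 804 threshold. Exception (a) does not apply.
Exception (b)'s conditions are all satisfied: the audit is privileged; the audit contains personal medical information. But: (f) is triggered — the record's age is 18 years, meeting the 15 years threshold. (b) is therefore removed.
No exception is made out. the Marisport Parks Department falls within the general rule.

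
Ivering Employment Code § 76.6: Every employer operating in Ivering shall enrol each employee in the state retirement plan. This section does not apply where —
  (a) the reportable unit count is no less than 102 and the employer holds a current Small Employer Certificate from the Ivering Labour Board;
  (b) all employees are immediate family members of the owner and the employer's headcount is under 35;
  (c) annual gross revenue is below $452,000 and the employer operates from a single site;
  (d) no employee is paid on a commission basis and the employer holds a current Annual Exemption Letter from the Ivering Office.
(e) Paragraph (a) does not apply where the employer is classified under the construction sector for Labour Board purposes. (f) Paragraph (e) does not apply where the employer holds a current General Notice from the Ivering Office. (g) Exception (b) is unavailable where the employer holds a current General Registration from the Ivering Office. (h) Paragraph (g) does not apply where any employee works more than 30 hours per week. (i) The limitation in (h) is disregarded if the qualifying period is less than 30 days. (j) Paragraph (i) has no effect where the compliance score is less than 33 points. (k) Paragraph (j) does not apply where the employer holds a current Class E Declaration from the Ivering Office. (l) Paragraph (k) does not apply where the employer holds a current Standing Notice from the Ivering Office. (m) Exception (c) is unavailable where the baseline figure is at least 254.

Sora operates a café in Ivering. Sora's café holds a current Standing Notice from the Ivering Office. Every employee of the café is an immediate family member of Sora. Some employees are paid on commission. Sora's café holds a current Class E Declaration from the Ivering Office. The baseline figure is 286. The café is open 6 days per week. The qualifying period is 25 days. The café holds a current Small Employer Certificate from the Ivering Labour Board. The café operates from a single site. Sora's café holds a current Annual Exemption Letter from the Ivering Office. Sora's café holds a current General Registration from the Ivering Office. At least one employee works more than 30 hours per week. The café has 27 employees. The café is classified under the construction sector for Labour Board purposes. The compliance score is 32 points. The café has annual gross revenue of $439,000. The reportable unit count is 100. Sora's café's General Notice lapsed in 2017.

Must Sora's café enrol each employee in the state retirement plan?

Exception (a) requires that the reportable unit count is no less than 102; but the reportable unit count is 100, short of 102, so (a) is unavailable.
Exception (b): every employee is an immediate family member; the employer's headcount is 27, under the 35 limit — every condition holds. Under paragraphs (g)–(l): (g) operates (a current General Registration is held), but is itself disapplied by (h): (h) operates against (g): at least one employee exceeds 30 hours/week. (i) would limit (h) — the qualifying period is 25 days, less than the 30 days limit — but (j) sets (i) aside: (j) applies — the compliance score is 32 points, less than the 33 points limit. (k) applies (a current Class E Declaration is held), but yields to (l): (l) operates against (k): a current Standing Notice is held. Exception (b) stands.
All of (c)'s requirements are met (annual gross revenue is $439,000, below the $452,000 limit; the employer operates from a single site). But applying paragraph (m): (m) is triggered — the baseline figure is 286, meeting the 254 threshold. (c) is therefore removed.
Exception (d) requires that no employee is paid on a commission basis; but some employees are paid on commission, so (d) is unavailable.

No — exception (b) applies; Sora's café is not required to enrol each employee in the state retirement plan.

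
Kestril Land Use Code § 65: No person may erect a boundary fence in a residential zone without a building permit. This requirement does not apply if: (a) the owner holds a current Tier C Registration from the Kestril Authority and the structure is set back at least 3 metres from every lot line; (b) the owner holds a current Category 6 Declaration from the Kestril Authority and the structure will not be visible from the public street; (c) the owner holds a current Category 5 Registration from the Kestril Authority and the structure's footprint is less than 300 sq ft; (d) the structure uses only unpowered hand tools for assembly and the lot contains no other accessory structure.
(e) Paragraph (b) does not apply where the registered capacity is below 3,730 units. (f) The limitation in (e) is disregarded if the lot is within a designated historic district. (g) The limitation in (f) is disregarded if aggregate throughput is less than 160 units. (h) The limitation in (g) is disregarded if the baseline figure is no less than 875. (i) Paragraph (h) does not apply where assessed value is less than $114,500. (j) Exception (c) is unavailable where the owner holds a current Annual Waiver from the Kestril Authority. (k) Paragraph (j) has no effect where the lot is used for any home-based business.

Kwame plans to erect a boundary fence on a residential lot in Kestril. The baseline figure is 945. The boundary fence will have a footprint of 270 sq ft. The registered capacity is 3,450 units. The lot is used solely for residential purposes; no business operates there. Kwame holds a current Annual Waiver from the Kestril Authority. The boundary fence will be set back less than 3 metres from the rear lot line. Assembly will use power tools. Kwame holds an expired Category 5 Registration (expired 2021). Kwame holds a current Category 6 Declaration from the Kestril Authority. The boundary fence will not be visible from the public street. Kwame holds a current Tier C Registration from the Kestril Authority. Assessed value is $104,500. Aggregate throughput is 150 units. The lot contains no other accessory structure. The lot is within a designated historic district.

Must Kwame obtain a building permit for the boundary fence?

Yes — Kwame must obtain a building permit.

Exception (a) does not apply: the rear setback is under 3 m.
Exception (b)'s conditions are all satisfied: a current Category 6 Declaration is held; the structure will not be visible from the street. However, paragraphs (e)–(i) must be considered: (e) is engaged — the registered capacity is 3,450 units, below the 3,730 units limit. (f) would limit (e) — the lot is in a historic district — but (g) sets (f) aside: (g) is engaged — aggregate throughput is 150 units, less than the 160 units limit. (h) would limit (g) — the baseline figure is 945, meeting the 875 threshold — but (i) sets (h) aside: (i) operates against (h): assessed value is $104,500, less than the $114,500 limit. Exception (b) does not apply.
Exception (c) fails — no current Category 5 Registration is held.
Exception (d) requires that the structure uses only unpowered hand tools for assembly; but assembly uses power tools, so (d) is unavailable.
No exception applies. The general rule governs.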